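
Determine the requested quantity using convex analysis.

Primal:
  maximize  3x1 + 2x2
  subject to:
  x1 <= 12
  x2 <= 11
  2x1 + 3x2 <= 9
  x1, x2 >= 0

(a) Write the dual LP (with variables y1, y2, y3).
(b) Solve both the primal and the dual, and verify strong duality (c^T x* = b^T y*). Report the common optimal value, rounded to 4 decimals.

The standard primal-dual pair for 'max c^T x s.t. A x <= b, x >= 0' is:
  Dual:  min b^T y  s.t.  A^T y >= c,  y >= 0.

So the dual LP is:
  minimize  12y1 + 11y2 + 9y3
  subject to:
    y1 + 2y3 >= 3
    y2 + 3y3 >= 2
    y1, y2, y3 >= 0

Solving the primal: x* = (4.5, 0).
  primal value c^T x* = 13.5.
Solving the dual: y* = (0, 0, 1.5).
  dual value b^T y* = 13.5.
Strong duality: c^T x* = b^T y*. Confirmed.

13.5


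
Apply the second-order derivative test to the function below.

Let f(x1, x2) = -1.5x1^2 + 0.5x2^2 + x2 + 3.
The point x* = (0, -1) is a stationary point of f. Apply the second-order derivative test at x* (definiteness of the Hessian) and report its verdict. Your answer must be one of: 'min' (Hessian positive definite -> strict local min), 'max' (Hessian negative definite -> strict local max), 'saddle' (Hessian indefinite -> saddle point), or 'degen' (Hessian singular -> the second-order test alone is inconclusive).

Compute the Hessian H = grad^2 f:
  H = [[-3, 0], [0, 1]]
Verify stationarity: grad f(x*) = H x* + g = (0, 0).
Eigenvalues of H: -3, 1.
Eigenvalues have mixed signs, so H is indefinite -> x* is a saddle point.

saddle


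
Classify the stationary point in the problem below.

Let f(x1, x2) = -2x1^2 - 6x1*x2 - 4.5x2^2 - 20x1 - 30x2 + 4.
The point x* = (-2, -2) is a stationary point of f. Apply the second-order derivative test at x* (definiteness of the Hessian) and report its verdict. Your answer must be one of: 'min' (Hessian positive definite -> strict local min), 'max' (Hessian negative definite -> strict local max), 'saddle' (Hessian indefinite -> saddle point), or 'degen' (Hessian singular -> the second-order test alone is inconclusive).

Compute the Hessian H = grad^2 f:
  H = [[-4, -6], [-6, -9]]
Verify stationarity: grad f(x*) = H x* + g = (0, 0).
Eigenvalues of H: -13, 0.
H has a zero eigenvalue (singular; negative semidefinite but not definite), so H is neither positive definite, negative definite, nor indefinite. The second-order test alone is inconclusive -> degen.
(Indeed, f is constant along the null direction of H through x*, so x* is not a strict local extremum.)

degen


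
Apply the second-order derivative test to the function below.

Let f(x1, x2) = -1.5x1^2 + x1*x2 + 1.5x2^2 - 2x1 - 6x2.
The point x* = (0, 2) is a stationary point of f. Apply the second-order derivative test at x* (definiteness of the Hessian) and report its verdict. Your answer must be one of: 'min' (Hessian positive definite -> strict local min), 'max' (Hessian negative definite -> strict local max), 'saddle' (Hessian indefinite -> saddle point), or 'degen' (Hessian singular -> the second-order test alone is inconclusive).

Compute the Hessian H = grad^2 f:
  H = [[-3, 1], [1, 3]]
Verify stationarity: grad f(x*) = H x* + g = (0, 0).
Eigenvalues of H: -3.1623, 3.1623.
Eigenvalues have mixed signs, so H is indefinite -> x* is a saddle point.

saddle


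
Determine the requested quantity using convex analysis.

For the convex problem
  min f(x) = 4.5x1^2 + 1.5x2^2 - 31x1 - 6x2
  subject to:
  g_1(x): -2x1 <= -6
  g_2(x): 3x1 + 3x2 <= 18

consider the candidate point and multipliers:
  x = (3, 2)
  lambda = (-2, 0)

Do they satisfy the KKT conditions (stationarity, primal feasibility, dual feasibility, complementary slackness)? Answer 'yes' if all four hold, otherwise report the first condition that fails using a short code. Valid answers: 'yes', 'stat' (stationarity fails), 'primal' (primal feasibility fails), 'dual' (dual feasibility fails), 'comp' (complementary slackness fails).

Gradient of f: grad f(x) = Q x + c = (-4, 0)
Constraint values g_i(x) = a_i^T x - b_i:
  g_1((3, 2)) = 0
  g_2((3, 2)) = -3
Stationarity residual: grad f(x) + sum_i lambda_i a_i = (0, 0)
  -> stationarity OK
Primal feasibility (all g_i <= 0): OK
Dual feasibility (all lambda_i >= 0): FAILS
Complementary slackness (lambda_i * g_i(x) = 0 for all i): OK

Verdict: the first failing condition is dual_feasibility -> dual.

dual


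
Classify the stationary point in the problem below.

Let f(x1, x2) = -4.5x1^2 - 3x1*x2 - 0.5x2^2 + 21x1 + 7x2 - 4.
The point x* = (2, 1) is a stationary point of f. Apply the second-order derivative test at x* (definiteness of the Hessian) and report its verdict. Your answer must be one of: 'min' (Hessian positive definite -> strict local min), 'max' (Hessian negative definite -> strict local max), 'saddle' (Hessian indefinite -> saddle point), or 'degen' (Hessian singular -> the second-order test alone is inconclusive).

Compute the Hessian H = grad^2 f:
  H = [[-9, -3], [-3, -1]]
Verify stationarity: grad f(x*) = H x* + g = (0, 0).
Eigenvalues of H: -10, 0.
H has a zero eigenvalue (singular; negative semidefinite but not definite), so H is neither positive definite, negative definite, nor indefinite. The second-order test alone is inconclusive -> degen.
(Indeed, f is constant along the null direction of H through x*, so x* is not a strict local extremum.)

degen


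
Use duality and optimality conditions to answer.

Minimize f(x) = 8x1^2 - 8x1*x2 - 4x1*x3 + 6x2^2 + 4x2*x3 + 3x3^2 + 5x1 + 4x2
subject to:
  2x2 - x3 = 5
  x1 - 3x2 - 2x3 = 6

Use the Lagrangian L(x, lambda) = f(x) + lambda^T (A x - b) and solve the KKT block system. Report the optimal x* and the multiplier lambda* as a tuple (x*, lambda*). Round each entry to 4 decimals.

Form the Lagrangian:
  L(x, lambda) = (1/2) x^T Q x + c^T x + lambda^T (A x - b)
Stationarity (grad_x L = 0): Q x + c + A^T lambda = 0.
Primal feasibility: A x = b.

This gives the KKT block system:
  [ Q   A^T ] [ x     ]   [-c ]
  [ A    0  ] [ lambda ] = [ b ]

Solving the linear system:
  x*      = (-0.7402, 0.4657, -4.0686)
  lambda* = (-8.1765, -5.7059)
  f(x*)   = 36.6397

x* = (-0.7402, 0.4657, -4.0686), lambda* = (-8.1765, -5.7059)


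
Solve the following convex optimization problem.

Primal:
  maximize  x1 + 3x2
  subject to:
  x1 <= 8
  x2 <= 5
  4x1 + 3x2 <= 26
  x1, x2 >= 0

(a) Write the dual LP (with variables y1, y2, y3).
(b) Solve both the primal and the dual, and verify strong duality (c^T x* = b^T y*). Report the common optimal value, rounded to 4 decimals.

The standard primal-dual pair for 'max c^T x s.t. A x <= b, x >= 0' is:
  Dual:  min b^T y  s.t.  A^T y >= c,  y >= 0.

So the dual LP is:
  minimize  8y1 + 5y2 + 26y3
  subject to:
    y1 + 4y3 >= 1
    y2 + 3y3 >= 3
    y1, y2, y3 >= 0

Solving the primal: x* = (2.75, 5).
  primal value c^T x* = 17.75.
Solving the dual: y* = (0, 2.25, 0.25).
  dual value b^T y* = 17.75.
Strong duality: c^T x* = b^T y*. Confirmed.

17.75


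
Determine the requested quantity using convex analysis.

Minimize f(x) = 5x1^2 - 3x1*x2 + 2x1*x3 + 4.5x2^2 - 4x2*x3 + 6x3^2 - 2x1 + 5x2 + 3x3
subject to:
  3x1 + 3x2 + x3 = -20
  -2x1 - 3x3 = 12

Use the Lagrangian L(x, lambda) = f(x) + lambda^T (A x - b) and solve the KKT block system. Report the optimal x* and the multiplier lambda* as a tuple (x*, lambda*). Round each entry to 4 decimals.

Form the Lagrangian:
  L(x, lambda) = (1/2) x^T Q x + c^T x + lambda^T (A x - b)
Stationarity (grad_x L = 0): Q x + c + A^T lambda = 0.
Primal feasibility: A x = b.

This gives the KKT block system:
  [ Q   A^T ] [ x     ]   [-c ]
  [ A    0  ] [ lambda ] = [ b ]

Solving the linear system:
  x*      = (-2.2962, -3.5474, -2.4692)
  lambda* = (3.387, -4.5487)
  f(x*)   = 50.8863

x* = (-2.2962, -3.5474, -2.4692), lambda* = (3.387, -4.5487)


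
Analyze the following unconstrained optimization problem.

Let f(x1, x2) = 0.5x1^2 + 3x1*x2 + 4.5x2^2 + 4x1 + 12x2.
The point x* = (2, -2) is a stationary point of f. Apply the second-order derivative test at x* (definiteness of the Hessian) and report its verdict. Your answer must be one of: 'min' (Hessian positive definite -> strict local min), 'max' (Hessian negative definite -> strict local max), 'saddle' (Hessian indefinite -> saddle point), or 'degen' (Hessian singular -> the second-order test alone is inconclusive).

Compute the Hessian H = grad^2 f:
  H = [[1, 3], [3, 9]]
Verify stationarity: grad f(x*) = H x* + g = (0, 0).
Eigenvalues of H: 0, 10.
H has a zero eigenvalue (singular; positive semidefinite but not definite), so H is neither positive definite, negative definite, nor indefinite. The second-order test alone is inconclusive -> degen.
(Indeed, f is constant along the null direction of H through x*, so x* is not a strict local extremum.)

degen


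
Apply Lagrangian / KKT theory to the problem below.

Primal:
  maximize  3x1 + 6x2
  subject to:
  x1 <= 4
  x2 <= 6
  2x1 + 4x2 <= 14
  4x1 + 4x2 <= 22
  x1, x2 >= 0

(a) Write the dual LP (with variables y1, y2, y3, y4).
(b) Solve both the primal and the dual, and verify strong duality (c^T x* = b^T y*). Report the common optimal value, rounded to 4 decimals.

The standard primal-dual pair for 'max c^T x s.t. A x <= b, x >= 0' is:
  Dual:  min b^T y  s.t.  A^T y >= c,  y >= 0.

So the dual LP is:
  minimize  4y1 + 6y2 + 14y3 + 22y4
  subject to:
    y1 + 2y3 + 4y4 >= 3
    y2 + 4y3 + 4y4 >= 6
    y1, y2, y3, y4 >= 0

Solving the primal: x* = (4, 1.5).
  primal value c^T x* = 21.
Solving the dual: y* = (0, 0, 1.5, 0).
  dual value b^T y* = 21.
Strong duality: c^T x* = b^T y*. Confirmed.

21


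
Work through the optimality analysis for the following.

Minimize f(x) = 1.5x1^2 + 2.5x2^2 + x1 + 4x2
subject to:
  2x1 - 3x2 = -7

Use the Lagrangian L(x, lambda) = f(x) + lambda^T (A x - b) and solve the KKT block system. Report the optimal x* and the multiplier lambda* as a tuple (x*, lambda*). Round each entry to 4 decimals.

Form the Lagrangian:
  L(x, lambda) = (1/2) x^T Q x + c^T x + lambda^T (A x - b)
Stationarity (grad_x L = 0): Q x + c + A^T lambda = 0.
Primal feasibility: A x = b.

This gives the KKT block system:
  [ Q   A^T ] [ x     ]   [-c ]
  [ A    0  ] [ lambda ] = [ b ]

Solving the linear system:
  x*      = (-2.1915, 0.8723)
  lambda* = (2.7872)
  f(x*)   = 10.4043

x* = (-2.1915, 0.8723), lambda* = (2.7872)


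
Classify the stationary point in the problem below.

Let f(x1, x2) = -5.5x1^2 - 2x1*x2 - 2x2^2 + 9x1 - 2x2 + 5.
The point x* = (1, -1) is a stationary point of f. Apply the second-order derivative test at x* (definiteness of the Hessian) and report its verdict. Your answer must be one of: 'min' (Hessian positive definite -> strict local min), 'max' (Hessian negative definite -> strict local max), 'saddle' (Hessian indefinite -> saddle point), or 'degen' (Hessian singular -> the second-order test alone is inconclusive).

Compute the Hessian H = grad^2 f:
  H = [[-11, -2], [-2, -4]]
Verify stationarity: grad f(x*) = H x* + g = (0, 0).
Eigenvalues of H: -11.5311, -3.4689.
Both eigenvalues < 0, so H is negative definite -> x* is a strict local max.

max


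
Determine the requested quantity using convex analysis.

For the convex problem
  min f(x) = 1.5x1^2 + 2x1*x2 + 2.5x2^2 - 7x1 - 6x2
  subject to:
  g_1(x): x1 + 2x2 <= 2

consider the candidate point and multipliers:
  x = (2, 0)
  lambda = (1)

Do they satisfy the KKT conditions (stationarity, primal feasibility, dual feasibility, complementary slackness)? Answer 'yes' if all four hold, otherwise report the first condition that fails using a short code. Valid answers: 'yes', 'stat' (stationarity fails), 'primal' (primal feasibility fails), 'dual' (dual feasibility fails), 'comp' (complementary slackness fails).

Gradient of f: grad f(x) = Q x + c = (-1, -2)
Constraint values g_i(x) = a_i^T x - b_i:
  g_1((2, 0)) = 0
Stationarity residual: grad f(x) + sum_i lambda_i a_i = (0, 0)
  -> stationarity OK
Primal feasibility (all g_i <= 0): OK
Dual feasibility (all lambda_i >= 0): OK
Complementary slackness (lambda_i * g_i(x) = 0 for all i): OK

Verdict: yes, KKT holds.

yes


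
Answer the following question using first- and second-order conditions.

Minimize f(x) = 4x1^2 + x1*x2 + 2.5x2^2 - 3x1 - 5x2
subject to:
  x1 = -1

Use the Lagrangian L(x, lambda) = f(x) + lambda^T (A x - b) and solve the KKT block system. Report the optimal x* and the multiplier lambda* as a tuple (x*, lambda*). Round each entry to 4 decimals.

Form the Lagrangian:
  L(x, lambda) = (1/2) x^T Q x + c^T x + lambda^T (A x - b)
Stationarity (grad_x L = 0): Q x + c + A^T lambda = 0.
Primal feasibility: A x = b.

This gives the KKT block system:
  [ Q   A^T ] [ x     ]   [-c ]
  [ A    0  ] [ lambda ] = [ b ]

Solving the linear system:
  x*      = (-1, 1.2)
  lambda* = (9.8)
  f(x*)   = 3.4

x* = (-1, 1.2), lambda* = (9.8)


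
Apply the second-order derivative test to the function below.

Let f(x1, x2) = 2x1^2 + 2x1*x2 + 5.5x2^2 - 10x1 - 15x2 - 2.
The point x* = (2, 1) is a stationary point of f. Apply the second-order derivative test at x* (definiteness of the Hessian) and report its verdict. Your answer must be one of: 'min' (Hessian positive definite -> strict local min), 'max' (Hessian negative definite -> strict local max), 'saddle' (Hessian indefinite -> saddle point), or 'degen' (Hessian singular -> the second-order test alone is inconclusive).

Compute the Hessian H = grad^2 f:
  H = [[4, 2], [2, 11]]
Verify stationarity: grad f(x*) = H x* + g = (0, 0).
Eigenvalues of H: 3.4689, 11.5311.
Both eigenvalues > 0, so H is positive definite -> x* is a strict local min.

min


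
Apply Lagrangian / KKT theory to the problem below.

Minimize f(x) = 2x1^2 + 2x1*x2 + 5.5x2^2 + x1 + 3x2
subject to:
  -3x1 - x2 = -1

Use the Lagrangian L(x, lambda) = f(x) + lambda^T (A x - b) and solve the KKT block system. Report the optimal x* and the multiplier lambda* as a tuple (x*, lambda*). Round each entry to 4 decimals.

Form the Lagrangian:
  L(x, lambda) = (1/2) x^T Q x + c^T x + lambda^T (A x - b)
Stationarity (grad_x L = 0): Q x + c + A^T lambda = 0.
Primal feasibility: A x = b.

This gives the KKT block system:
  [ Q   A^T ] [ x     ]   [-c ]
  [ A    0  ] [ lambda ] = [ b ]

Solving the linear system:
  x*      = (0.4286, -0.2857)
  lambda* = (0.7143)
  f(x*)   = 0.1429

x* = (0.4286, -0.2857), lambda* = (0.7143)


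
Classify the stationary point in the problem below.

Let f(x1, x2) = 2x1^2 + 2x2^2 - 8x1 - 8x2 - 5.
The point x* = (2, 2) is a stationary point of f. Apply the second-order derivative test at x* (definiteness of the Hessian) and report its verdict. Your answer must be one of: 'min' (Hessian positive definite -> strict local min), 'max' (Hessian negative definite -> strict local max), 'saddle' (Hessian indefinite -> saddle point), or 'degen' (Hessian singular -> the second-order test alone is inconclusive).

Compute the Hessian H = grad^2 f:
  H = [[4, 0], [0, 4]]
Verify stationarity: grad f(x*) = H x* + g = (0, 0).
Eigenvalues of H: 4, 4.
Both eigenvalues > 0, so H is positive definite -> x* is a strict local min.

min


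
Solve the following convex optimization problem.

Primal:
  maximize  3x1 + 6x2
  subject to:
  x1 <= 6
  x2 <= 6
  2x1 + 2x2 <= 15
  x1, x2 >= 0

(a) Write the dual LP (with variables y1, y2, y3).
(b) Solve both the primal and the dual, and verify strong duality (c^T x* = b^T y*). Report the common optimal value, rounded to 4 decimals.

The standard primal-dual pair for 'max c^T x s.t. A x <= b, x >= 0' is:
  Dual:  min b^T y  s.t.  A^T y >= c,  y >= 0.

So the dual LP is:
  minimize  6y1 + 6y2 + 15y3
  subject to:
    y1 + 2y3 >= 3
    y2 + 2y3 >= 6
    y1, y2, y3 >= 0

Solving the primal: x* = (1.5, 6).
  primal value c^T x* = 40.5.
Solving the dual: y* = (0, 3, 1.5).
  dual value b^T y* = 40.5.
Strong duality: c^T x* = b^T y*. Confirmed.

40.5


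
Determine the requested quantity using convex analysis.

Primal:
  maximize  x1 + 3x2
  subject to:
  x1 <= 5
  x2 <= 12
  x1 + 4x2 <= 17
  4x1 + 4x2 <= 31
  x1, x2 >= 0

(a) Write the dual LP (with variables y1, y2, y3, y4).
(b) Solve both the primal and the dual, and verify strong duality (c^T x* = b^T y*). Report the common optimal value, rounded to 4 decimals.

The standard primal-dual pair for 'max c^T x s.t. A x <= b, x >= 0' is:
  Dual:  min b^T y  s.t.  A^T y >= c,  y >= 0.

So the dual LP is:
  minimize  5y1 + 12y2 + 17y3 + 31y4
  subject to:
    y1 + y3 + 4y4 >= 1
    y2 + 4y3 + 4y4 >= 3
    y1, y2, y3, y4 >= 0

Solving the primal: x* = (4.6667, 3.0833).
  primal value c^T x* = 13.9167.
Solving the dual: y* = (0, 0, 0.6667, 0.0833).
  dual value b^T y* = 13.9167.
Strong duality: c^T x* = b^T y*. Confirmed.

13.9167


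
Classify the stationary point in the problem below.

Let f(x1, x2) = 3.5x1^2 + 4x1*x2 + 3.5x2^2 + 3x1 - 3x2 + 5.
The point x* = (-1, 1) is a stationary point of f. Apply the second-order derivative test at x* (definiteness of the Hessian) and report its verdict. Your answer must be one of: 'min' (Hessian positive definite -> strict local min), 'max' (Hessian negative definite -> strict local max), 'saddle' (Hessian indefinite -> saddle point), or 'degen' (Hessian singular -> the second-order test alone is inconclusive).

Compute the Hessian H = grad^2 f:
  H = [[7, 4], [4, 7]]
Verify stationarity: grad f(x*) = H x* + g = (0, 0).
Eigenvalues of H: 3, 11.
Both eigenvalues > 0, so H is positive definite -> x* is a strict local min.

min


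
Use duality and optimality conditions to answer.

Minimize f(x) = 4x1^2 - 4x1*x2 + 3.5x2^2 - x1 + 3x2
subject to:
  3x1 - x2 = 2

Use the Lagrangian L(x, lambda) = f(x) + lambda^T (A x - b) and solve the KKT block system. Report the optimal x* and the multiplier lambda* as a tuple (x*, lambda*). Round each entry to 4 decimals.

Form the Lagrangian:
  L(x, lambda) = (1/2) x^T Q x + c^T x + lambda^T (A x - b)
Stationarity (grad_x L = 0): Q x + c + A^T lambda = 0.
Primal feasibility: A x = b.

This gives the KKT block system:
  [ Q   A^T ] [ x     ]   [-c ]
  [ A    0  ] [ lambda ] = [ b ]

Solving the linear system:
  x*      = (0.5532, -0.3404)
  lambda* = (-1.5957)
  f(x*)   = 0.8085

x* = (0.5532, -0.3404), lambda* = (-1.5957)


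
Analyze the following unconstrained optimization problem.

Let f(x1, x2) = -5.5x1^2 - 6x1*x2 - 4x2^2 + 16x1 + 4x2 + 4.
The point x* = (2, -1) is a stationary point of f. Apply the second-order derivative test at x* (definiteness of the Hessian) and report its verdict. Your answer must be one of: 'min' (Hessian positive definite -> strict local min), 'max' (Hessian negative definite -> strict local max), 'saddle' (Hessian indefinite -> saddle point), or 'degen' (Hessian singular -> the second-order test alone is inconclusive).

Compute the Hessian H = grad^2 f:
  H = [[-11, -6], [-6, -8]]
Verify stationarity: grad f(x*) = H x* + g = (0, 0).
Eigenvalues of H: -15.6847, -3.3153.
Both eigenvalues < 0, so H is negative definite -> x* is a strict local max.

max


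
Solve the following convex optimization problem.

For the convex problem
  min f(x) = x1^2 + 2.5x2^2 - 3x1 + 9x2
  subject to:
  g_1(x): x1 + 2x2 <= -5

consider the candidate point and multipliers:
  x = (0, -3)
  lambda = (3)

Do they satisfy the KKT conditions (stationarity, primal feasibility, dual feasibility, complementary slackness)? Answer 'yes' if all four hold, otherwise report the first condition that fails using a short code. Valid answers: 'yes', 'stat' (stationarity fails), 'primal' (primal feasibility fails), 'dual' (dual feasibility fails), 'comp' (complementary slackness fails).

Gradient of f: grad f(x) = Q x + c = (-3, -6)
Constraint values g_i(x) = a_i^T x - b_i:
  g_1((0, -3)) = -1
Stationarity residual: grad f(x) + sum_i lambda_i a_i = (0, 0)
  -> stationarity OK
Primal feasibility (all g_i <= 0): OK
Dual feasibility (all lambda_i >= 0): OK
Complementary slackness (lambda_i * g_i(x) = 0 for all i): FAILS

Verdict: the first failing condition is complementary_slackness -> comp.

comp


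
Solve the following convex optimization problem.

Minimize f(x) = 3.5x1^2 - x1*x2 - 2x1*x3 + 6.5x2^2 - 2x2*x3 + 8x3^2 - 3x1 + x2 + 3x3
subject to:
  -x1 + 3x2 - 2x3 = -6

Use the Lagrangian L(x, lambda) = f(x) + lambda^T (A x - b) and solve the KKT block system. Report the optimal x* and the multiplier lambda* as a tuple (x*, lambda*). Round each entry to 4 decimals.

Form the Lagrangian:
  L(x, lambda) = (1/2) x^T Q x + c^T x + lambda^T (A x - b)
Stationarity (grad_x L = 0): Q x + c + A^T lambda = 0.
Primal feasibility: A x = b.

This gives the KKT block system:
  [ Q   A^T ] [ x     ]   [-c ]
  [ A    0  ] [ lambda ] = [ b ]

Solving the linear system:
  x*      = (1.2305, -1.2335, 0.5344)
  lambda* = (5.7784)
  f(x*)   = 15.6744

x* = (1.2305, -1.2335, 0.5344), lambda* = (5.7784)


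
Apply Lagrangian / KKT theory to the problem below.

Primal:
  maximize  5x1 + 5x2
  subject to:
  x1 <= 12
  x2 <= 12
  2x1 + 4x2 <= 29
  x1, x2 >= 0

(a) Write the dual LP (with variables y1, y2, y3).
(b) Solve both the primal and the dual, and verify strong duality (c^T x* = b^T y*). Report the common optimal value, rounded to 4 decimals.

The standard primal-dual pair for 'max c^T x s.t. A x <= b, x >= 0' is:
  Dual:  min b^T y  s.t.  A^T y >= c,  y >= 0.

So the dual LP is:
  minimize  12y1 + 12y2 + 29y3
  subject to:
    y1 + 2y3 >= 5
    y2 + 4y3 >= 5
    y1, y2, y3 >= 0

Solving the primal: x* = (12, 1.25).
  primal value c^T x* = 66.25.
Solving the dual: y* = (2.5, 0, 1.25).
  dual value b^T y* = 66.25.
Strong duality: c^T x* = b^T y*. Confirmed.

66.25


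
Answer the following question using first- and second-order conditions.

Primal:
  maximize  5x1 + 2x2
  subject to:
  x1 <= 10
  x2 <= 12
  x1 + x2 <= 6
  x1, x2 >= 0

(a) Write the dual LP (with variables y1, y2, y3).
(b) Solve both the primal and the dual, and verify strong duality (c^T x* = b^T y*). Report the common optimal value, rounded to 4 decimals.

The standard primal-dual pair for 'max c^T x s.t. A x <= b, x >= 0' is:
  Dual:  min b^T y  s.t.  A^T y >= c,  y >= 0.

So the dual LP is:
  minimize  10y1 + 12y2 + 6y3
  subject to:
    y1 + y3 >= 5
    y2 + y3 >= 2
    y1, y2, y3 >= 0

Solving the primal: x* = (6, 0).
  primal value c^T x* = 30.
Solving the dual: y* = (0, 0, 5).
  dual value b^T y* = 30.
Strong duality: c^T x* = b^T y*. Confirmed.

30


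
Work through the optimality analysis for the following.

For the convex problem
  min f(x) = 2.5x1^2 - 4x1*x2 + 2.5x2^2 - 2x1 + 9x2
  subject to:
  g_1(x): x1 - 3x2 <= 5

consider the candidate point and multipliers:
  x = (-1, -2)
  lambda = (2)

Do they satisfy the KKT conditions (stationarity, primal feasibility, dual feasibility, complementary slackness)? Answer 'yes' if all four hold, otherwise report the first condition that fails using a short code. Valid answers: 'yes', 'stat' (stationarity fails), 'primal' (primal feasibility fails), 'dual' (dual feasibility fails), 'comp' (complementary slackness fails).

Gradient of f: grad f(x) = Q x + c = (1, 3)
Constraint values g_i(x) = a_i^T x - b_i:
  g_1((-1, -2)) = 0
Stationarity residual: grad f(x) + sum_i lambda_i a_i = (3, -3)
  -> stationarity FAILS
Primal feasibility (all g_i <= 0): OK
Dual feasibility (all lambda_i >= 0): OK
Complementary slackness (lambda_i * g_i(x) = 0 for all i): OK

Verdict: the first failing condition is stationarity -> stat.

stat


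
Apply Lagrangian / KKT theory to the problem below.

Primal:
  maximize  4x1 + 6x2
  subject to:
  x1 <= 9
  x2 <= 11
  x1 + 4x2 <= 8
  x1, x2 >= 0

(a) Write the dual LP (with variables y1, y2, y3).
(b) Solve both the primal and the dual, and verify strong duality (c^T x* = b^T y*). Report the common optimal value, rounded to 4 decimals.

The standard primal-dual pair for 'max c^T x s.t. A x <= b, x >= 0' is:
  Dual:  min b^T y  s.t.  A^T y >= c,  y >= 0.

So the dual LP is:
  minimize  9y1 + 11y2 + 8y3
  subject to:
    y1 + y3 >= 4
    y2 + 4y3 >= 6
    y1, y2, y3 >= 0

Solving the primal: x* = (8, 0).
  primal value c^T x* = 32.
Solving the dual: y* = (0, 0, 4).
  dual value b^T y* = 32.
Strong duality: c^T x* = b^T y*. Confirmed.

32


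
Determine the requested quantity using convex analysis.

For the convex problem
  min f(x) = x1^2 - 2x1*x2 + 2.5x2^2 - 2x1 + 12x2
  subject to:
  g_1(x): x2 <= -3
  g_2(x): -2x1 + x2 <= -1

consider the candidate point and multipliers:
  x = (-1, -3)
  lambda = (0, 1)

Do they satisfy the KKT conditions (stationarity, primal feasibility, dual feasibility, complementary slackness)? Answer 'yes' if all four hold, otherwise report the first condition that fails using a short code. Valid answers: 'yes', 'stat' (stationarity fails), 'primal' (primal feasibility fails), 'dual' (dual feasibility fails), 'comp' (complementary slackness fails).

Gradient of f: grad f(x) = Q x + c = (2, -1)
Constraint values g_i(x) = a_i^T x - b_i:
  g_1((-1, -3)) = 0
  g_2((-1, -3)) = 0
Stationarity residual: grad f(x) + sum_i lambda_i a_i = (0, 0)
  -> stationarity OK
Primal feasibility (all g_i <= 0): OK
Dual feasibility (all lambda_i >= 0): OK
Complementary slackness (lambda_i * g_i(x) = 0 for all i): OK

Verdict: yes, KKT holds.

yes


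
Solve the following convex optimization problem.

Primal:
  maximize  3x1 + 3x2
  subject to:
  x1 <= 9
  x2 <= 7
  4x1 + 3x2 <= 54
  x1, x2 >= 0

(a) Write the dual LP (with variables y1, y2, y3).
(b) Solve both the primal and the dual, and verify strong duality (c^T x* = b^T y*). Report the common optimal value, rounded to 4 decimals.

The standard primal-dual pair for 'max c^T x s.t. A x <= b, x >= 0' is:
  Dual:  min b^T y  s.t.  A^T y >= c,  y >= 0.

So the dual LP is:
  minimize  9y1 + 7y2 + 54y3
  subject to:
    y1 + 4y3 >= 3
    y2 + 3y3 >= 3
    y1, y2, y3 >= 0

Solving the primal: x* = (8.25, 7).
  primal value c^T x* = 45.75.
Solving the dual: y* = (0, 0.75, 0.75).
  dual value b^T y* = 45.75.
Strong duality: c^T x* = b^T y*. Confirmed.

45.75


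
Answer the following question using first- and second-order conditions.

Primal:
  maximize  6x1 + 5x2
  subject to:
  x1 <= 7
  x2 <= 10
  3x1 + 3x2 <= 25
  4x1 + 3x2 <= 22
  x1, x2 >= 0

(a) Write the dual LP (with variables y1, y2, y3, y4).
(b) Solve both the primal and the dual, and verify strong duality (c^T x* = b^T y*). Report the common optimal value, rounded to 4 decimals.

The standard primal-dual pair for 'max c^T x s.t. A x <= b, x >= 0' is:
  Dual:  min b^T y  s.t.  A^T y >= c,  y >= 0.

So the dual LP is:
  minimize  7y1 + 10y2 + 25y3 + 22y4
  subject to:
    y1 + 3y3 + 4y4 >= 6
    y2 + 3y3 + 3y4 >= 5
    y1, y2, y3, y4 >= 0

Solving the primal: x* = (0, 7.3333).
  primal value c^T x* = 36.6667.
Solving the dual: y* = (0, 0, 0, 1.6667).
  dual value b^T y* = 36.6667.
Strong duality: c^T x* = b^T y*. Confirmed.

36.6667


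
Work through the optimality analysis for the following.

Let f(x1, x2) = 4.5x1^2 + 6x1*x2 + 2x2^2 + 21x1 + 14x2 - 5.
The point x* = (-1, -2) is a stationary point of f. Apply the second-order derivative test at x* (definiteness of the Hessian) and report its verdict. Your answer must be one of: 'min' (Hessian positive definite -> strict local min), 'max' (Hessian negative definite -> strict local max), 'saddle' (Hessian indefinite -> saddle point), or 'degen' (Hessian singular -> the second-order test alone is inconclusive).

Compute the Hessian H = grad^2 f:
  H = [[9, 6], [6, 4]]
Verify stationarity: grad f(x*) = H x* + g = (0, 0).
Eigenvalues of H: 0, 13.
H has a zero eigenvalue (singular; positive semidefinite but not definite), so H is neither positive definite, negative definite, nor indefinite. The second-order test alone is inconclusive -> degen.
(Indeed, f is constant along the null direction of H through x*, so x* is not a strict local extremum.)

degen


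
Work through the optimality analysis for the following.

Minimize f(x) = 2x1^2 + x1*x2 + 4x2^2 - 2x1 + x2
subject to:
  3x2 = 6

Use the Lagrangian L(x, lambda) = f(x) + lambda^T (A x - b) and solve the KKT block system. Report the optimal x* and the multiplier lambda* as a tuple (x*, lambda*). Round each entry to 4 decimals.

Form the Lagrangian:
  L(x, lambda) = (1/2) x^T Q x + c^T x + lambda^T (A x - b)
Stationarity (grad_x L = 0): Q x + c + A^T lambda = 0.
Primal feasibility: A x = b.

This gives the KKT block system:
  [ Q   A^T ] [ x     ]   [-c ]
  [ A    0  ] [ lambda ] = [ b ]

Solving the linear system:
  x*      = (0, 2)
  lambda* = (-5.6667)
  f(x*)   = 18

x* = (0, 2), lambda* = (-5.6667)


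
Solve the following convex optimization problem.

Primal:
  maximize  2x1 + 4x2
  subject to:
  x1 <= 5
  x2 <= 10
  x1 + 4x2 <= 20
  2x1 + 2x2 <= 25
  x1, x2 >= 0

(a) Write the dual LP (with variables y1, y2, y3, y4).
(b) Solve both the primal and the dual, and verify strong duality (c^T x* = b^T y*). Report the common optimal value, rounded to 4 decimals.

The standard primal-dual pair for 'max c^T x s.t. A x <= b, x >= 0' is:
  Dual:  min b^T y  s.t.  A^T y >= c,  y >= 0.

So the dual LP is:
  minimize  5y1 + 10y2 + 20y3 + 25y4
  subject to:
    y1 + y3 + 2y4 >= 2
    y2 + 4y3 + 2y4 >= 4
    y1, y2, y3, y4 >= 0

Solving the primal: x* = (5, 3.75).
  primal value c^T x* = 25.
Solving the dual: y* = (1, 0, 1, 0).
  dual value b^T y* = 25.
Strong duality: c^T x* = b^T y*. Confirmed.

25


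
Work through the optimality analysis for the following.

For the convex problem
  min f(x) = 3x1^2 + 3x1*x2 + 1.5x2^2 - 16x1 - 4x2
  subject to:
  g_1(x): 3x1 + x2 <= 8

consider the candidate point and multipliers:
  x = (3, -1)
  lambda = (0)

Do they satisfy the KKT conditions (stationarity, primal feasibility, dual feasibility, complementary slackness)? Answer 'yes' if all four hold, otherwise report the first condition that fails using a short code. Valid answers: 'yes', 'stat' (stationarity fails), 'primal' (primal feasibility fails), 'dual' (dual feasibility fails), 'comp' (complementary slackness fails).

Gradient of f: grad f(x) = Q x + c = (-1, 2)
Constraint values g_i(x) = a_i^T x - b_i:
  g_1((3, -1)) = 0
Stationarity residual: grad f(x) + sum_i lambda_i a_i = (-1, 2)
  -> stationarity FAILS
Primal feasibility (all g_i <= 0): OK
Dual feasibility (all lambda_i >= 0): OK
Complementary slackness (lambda_i * g_i(x) = 0 for all i): OK

Verdict: the first failing condition is stationarity -> stat.

stat


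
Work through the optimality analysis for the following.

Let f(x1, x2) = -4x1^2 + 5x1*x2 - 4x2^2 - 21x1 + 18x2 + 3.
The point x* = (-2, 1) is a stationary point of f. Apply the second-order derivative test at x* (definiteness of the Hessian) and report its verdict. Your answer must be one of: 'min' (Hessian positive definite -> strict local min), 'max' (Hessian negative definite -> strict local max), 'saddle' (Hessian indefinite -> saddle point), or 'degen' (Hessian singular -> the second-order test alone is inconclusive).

Compute the Hessian H = grad^2 f:
  H = [[-8, 5], [5, -8]]
Verify stationarity: grad f(x*) = H x* + g = (0, 0).
Eigenvalues of H: -13, -3.
Both eigenvalues < 0, so H is negative definite -> x* is a strict local max.

max


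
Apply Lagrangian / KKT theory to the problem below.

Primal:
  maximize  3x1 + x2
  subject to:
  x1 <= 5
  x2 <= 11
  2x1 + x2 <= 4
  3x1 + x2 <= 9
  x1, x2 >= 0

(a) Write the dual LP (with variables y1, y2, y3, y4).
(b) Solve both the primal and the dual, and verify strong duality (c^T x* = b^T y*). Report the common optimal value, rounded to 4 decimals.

The standard primal-dual pair for 'max c^T x s.t. A x <= b, x >= 0' is:
  Dual:  min b^T y  s.t.  A^T y >= c,  y >= 0.

So the dual LP is:
  minimize  5y1 + 11y2 + 4y3 + 9y4
  subject to:
    y1 + 2y3 + 3y4 >= 3
    y2 + y3 + y4 >= 1
    y1, y2, y3, y4 >= 0

Solving the primal: x* = (2, 0).
  primal value c^T x* = 6.
Solving the dual: y* = (0, 0, 1.5, 0).
  dual value b^T y* = 6.
Strong duality: c^T x* = b^T y*. Confirmed.

6


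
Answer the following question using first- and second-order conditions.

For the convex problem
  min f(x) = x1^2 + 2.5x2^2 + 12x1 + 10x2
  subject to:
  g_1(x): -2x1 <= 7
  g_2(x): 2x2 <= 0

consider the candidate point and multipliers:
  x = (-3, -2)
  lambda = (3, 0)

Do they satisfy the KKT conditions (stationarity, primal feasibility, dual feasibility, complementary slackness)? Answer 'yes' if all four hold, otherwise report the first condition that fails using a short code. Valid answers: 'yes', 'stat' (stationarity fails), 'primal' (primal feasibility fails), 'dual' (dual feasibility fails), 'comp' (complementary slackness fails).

Gradient of f: grad f(x) = Q x + c = (6, 0)
Constraint values g_i(x) = a_i^T x - b_i:
  g_1((-3, -2)) = -1
  g_2((-3, -2)) = -4
Stationarity residual: grad f(x) + sum_i lambda_i a_i = (0, 0)
  -> stationarity OK
Primal feasibility (all g_i <= 0): OK
Dual feasibility (all lambda_i >= 0): OK
Complementary slackness (lambda_i * g_i(x) = 0 for all i): FAILS

Verdict: the first failing condition is complementary_slackness -> comp.

comp


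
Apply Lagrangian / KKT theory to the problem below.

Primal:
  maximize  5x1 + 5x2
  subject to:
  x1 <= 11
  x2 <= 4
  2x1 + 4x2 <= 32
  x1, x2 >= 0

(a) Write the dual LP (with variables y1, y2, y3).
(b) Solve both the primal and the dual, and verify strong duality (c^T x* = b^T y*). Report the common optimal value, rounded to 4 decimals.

The standard primal-dual pair for 'max c^T x s.t. A x <= b, x >= 0' is:
  Dual:  min b^T y  s.t.  A^T y >= c,  y >= 0.

So the dual LP is:
  minimize  11y1 + 4y2 + 32y3
  subject to:
    y1 + 2y3 >= 5
    y2 + 4y3 >= 5
    y1, y2, y3 >= 0

Solving the primal: x* = (11, 2.5).
  primal value c^T x* = 67.5.
Solving the dual: y* = (2.5, 0, 1.25).
  dual value b^T y* = 67.5.
Strong duality: c^T x* = b^T y*. Confirmed.

67.5


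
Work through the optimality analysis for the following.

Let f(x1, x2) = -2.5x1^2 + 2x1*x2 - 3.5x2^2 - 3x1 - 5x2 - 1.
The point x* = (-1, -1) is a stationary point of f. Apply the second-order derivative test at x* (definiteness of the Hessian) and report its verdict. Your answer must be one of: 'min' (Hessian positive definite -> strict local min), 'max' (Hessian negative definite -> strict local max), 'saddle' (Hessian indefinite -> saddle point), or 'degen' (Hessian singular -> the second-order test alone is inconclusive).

Compute the Hessian H = grad^2 f:
  H = [[-5, 2], [2, -7]]
Verify stationarity: grad f(x*) = H x* + g = (0, 0).
Eigenvalues of H: -8.2361, -3.7639.
Both eigenvalues < 0, so H is negative definite -> x* is a strict local max.

max


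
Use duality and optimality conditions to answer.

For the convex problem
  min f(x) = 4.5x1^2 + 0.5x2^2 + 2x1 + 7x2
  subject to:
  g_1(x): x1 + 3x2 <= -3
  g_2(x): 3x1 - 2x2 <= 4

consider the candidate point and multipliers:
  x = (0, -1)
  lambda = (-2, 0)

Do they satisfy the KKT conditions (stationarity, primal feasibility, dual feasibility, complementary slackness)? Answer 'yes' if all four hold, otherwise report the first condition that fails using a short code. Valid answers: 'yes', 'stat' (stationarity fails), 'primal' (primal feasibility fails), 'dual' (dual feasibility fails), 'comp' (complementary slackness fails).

Gradient of f: grad f(x) = Q x + c = (2, 6)
Constraint values g_i(x) = a_i^T x - b_i:
  g_1((0, -1)) = 0
  g_2((0, -1)) = -2
Stationarity residual: grad f(x) + sum_i lambda_i a_i = (0, 0)
  -> stationarity OK
Primal feasibility (all g_i <= 0): OK
Dual feasibility (all lambda_i >= 0): FAILS
Complementary slackness (lambda_i * g_i(x) = 0 for all i): OK

Verdict: the first failing condition is dual_feasibility -> dual.

dual


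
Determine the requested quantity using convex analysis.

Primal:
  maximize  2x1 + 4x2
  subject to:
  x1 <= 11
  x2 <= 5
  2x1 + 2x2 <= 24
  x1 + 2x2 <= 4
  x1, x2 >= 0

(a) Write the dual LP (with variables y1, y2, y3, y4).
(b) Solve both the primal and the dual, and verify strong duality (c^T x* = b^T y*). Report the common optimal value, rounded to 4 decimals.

The standard primal-dual pair for 'max c^T x s.t. A x <= b, x >= 0' is:
  Dual:  min b^T y  s.t.  A^T y >= c,  y >= 0.

So the dual LP is:
  minimize  11y1 + 5y2 + 24y3 + 4y4
  subject to:
    y1 + 2y3 + y4 >= 2
    y2 + 2y3 + 2y4 >= 4
    y1, y2, y3, y4 >= 0

Solving the primal: x* = (4, 0).
  primal value c^T x* = 8.
Solving the dual: y* = (0, 0, 0, 2).
  dual value b^T y* = 8.
Strong duality: c^T x* = b^T y*. Confirmed.

8


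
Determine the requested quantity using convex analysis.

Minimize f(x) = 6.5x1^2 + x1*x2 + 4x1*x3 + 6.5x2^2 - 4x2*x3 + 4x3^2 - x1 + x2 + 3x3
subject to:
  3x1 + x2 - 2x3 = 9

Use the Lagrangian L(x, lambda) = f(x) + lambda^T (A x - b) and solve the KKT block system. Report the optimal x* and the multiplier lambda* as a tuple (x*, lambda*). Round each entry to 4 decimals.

Form the Lagrangian:
  L(x, lambda) = (1/2) x^T Q x + c^T x + lambda^T (A x - b)
Stationarity (grad_x L = 0): Q x + c + A^T lambda = 0.
Primal feasibility: A x = b.

This gives the KKT block system:
  [ Q   A^T ] [ x     ]   [-c ]
  [ A    0  ] [ lambda ] = [ b ]

Solving the linear system:
  x*      = (1.6401, -0.6746, -2.3772)
  lambda* = (-3.3793)
  f(x*)   = 10.4838

x* = (1.6401, -0.6746, -2.3772), lambda* = (-3.3793)


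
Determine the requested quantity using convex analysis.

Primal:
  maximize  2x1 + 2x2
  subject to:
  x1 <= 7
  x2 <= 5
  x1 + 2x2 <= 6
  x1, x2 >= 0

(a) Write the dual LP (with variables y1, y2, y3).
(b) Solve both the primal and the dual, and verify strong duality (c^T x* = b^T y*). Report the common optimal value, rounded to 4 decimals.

The standard primal-dual pair for 'max c^T x s.t. A x <= b, x >= 0' is:
  Dual:  min b^T y  s.t.  A^T y >= c,  y >= 0.

So the dual LP is:
  minimize  7y1 + 5y2 + 6y3
  subject to:
    y1 + y3 >= 2
    y2 + 2y3 >= 2
    y1, y2, y3 >= 0

Solving the primal: x* = (6, 0).
  primal value c^T x* = 12.
Solving the dual: y* = (0, 0, 2).
  dual value b^T y* = 12.
Strong duality: c^T x* = b^T y*. Confirmed.

12


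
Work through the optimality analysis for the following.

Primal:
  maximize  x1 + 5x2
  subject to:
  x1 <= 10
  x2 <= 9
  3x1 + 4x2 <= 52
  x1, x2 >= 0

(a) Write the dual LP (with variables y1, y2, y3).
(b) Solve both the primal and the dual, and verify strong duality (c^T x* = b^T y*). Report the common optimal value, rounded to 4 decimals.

The standard primal-dual pair for 'max c^T x s.t. A x <= b, x >= 0' is:
  Dual:  min b^T y  s.t.  A^T y >= c,  y >= 0.

So the dual LP is:
  minimize  10y1 + 9y2 + 52y3
  subject to:
    y1 + 3y3 >= 1
    y2 + 4y3 >= 5
    y1, y2, y3 >= 0

Solving the primal: x* = (5.3333, 9).
  primal value c^T x* = 50.3333.
Solving the dual: y* = (0, 3.6667, 0.3333).
  dual value b^T y* = 50.3333.
Strong duality: c^T x* = b^T y*. Confirmed.

50.3333


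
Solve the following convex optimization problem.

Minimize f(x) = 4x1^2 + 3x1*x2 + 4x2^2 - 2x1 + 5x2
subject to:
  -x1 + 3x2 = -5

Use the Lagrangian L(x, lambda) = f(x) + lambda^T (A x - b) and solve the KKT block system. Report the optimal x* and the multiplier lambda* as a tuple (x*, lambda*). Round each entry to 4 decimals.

Form the Lagrangian:
  L(x, lambda) = (1/2) x^T Q x + c^T x + lambda^T (A x - b)
Stationarity (grad_x L = 0): Q x + c + A^T lambda = 0.
Primal feasibility: A x = b.

This gives the KKT block system:
  [ Q   A^T ] [ x     ]   [-c ]
  [ A    0  ] [ lambda ] = [ b ]

Solving the linear system:
  x*      = (0.898, -1.3673)
  lambda* = (1.0816)
  f(x*)   = -1.6122

x* = (0.898, -1.3673), lambda* = (1.0816)


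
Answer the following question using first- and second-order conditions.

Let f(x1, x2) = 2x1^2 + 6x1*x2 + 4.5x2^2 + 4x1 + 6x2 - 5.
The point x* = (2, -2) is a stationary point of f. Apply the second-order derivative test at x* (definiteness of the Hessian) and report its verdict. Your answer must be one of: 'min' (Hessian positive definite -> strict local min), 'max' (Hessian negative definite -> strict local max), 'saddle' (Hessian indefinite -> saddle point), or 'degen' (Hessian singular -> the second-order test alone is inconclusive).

Compute the Hessian H = grad^2 f:
  H = [[4, 6], [6, 9]]
Verify stationarity: grad f(x*) = H x* + g = (0, 0).
Eigenvalues of H: 0, 13.
H has a zero eigenvalue (singular; positive semidefinite but not definite), so H is neither positive definite, negative definite, nor indefinite. The second-order test alone is inconclusive -> degen.
(Indeed, f is constant along the null direction of H through x*, so x* is not a strict local extremum.)

degen
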